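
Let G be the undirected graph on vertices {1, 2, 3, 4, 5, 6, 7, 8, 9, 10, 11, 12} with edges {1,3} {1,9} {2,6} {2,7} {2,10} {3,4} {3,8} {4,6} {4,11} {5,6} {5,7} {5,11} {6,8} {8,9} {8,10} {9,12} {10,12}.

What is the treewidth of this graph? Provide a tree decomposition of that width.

Each bag holds 4 vertices, so the decomposition has width 3, which upper-bounds the treewidth. For the lower bound: the 4 vertex sets {1,9,12}, {10}, {8}, {2,3,4,6} are disjoint, each induces a connected subgraph, and every pair is joined by at least one edge of G. Contracting each set to a single vertex therefore yields K_{4} as a minor, and since treewidth is minor-monotone, tw(G) ≥ tw(K_{4}) = 3. Combining the bounds, tw(G) = 3.

Treewidth 3.
One optimal decomposition is:
Bags: B1 = {1, 9, 10, 12}  B2 = {1, 8, 9, 10}  B3 = {1, 3, 8, 10}  B4 = {2, 3, 8, 10}  B5 = {2, 3, 6, 8}  B6 = {2, 3, 4, 6}  B7 = {2, 4, 6, 7}  B8 = {4, 5, 6, 7}  B9 = {4, 5, 7, 11}
Tree: B1–B2, B2–B3, B3–B4, B4–B5, B5–B6, B6–B7, B7–B8, B8–B9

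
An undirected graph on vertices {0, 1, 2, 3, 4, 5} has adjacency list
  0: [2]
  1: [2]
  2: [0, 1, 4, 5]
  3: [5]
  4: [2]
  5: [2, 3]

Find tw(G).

A width-1 tree decomposition is:
Bags: B1 = {1, 2}  B2 = {2, 4}  B3 = {2, 5}  B4 = {3, 5}  B5 = {0, 2}
Tree: B1–B2, B1–B3, B3–B4, B3–B5
The largest bag has 2 vertices, giving width 1; this decomposition certifies tw(G) ≤ 1. Any graph with an edge has treewidth ≥ 1, and G has the edge 1–2. Therefore the treewidth is 1.

1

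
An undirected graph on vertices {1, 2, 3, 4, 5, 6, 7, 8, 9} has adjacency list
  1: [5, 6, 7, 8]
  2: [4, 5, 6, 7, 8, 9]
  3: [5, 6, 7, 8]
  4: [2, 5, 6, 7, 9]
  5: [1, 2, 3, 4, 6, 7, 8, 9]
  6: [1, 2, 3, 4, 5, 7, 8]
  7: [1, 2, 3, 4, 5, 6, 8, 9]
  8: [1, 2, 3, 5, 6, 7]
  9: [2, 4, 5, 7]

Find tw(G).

4

A width-4 tree decomposition is:
Bags: B1 = {3, 5, 6, 7, 8}  B2 = {2, 5, 6, 7, 8}  B3 = {1, 5, 6, 7, 8}  B4 = {2, 4, 5, 6, 7}  B5 = {2, 4, 5, 7, 9}
Tree: B1–B2, B1–B3, B2–B4, B4–B5
Every bag has size at most 5, so the width is 5 − 1 = 4 and tw(G) ≤ 4. On the other hand G contains the 5-clique {2, 4, 5, 7, 9}. A clique must lie in a single bag of any decomposition, so no decomposition can have width below 4. Combining the bounds, tw(G) = 4.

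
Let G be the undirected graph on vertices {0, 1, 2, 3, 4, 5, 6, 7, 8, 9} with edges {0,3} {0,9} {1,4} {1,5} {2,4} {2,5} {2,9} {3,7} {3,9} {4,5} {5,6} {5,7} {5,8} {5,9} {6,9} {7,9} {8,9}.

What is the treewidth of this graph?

2

A width-2 tree decomposition is:
Bags: B1 = {5, 7, 9}  B2 = {5, 6, 9}  B3 = {2, 5, 9}  B4 = {3, 7, 9}  B5 = {5, 8, 9}  B6 = {0, 3, 9}  B7 = {2, 4, 5}  B8 = {1, 4, 5}
Tree: B1–B2, B2–B3, B1–B4, B1–B5, B4–B6, B3–B7, B7–B8
The largest bag has 3 vertices, giving width 2; this decomposition certifies tw(G) ≤ 2. On the other hand G contains the 3-clique {0, 3, 9}. A clique must lie in a single bag of any decomposition, so no decomposition can have width below 2. Combining the bounds, tw(G) = 2.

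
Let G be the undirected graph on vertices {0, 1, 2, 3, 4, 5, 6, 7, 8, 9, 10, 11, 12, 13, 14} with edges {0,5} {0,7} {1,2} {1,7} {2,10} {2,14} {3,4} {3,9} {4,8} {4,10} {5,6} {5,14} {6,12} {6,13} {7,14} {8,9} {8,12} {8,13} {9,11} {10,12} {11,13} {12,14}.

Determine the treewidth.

A width-3 tree decomposition is:
Bags: B1 = {0, 1, 5, 7}  B2 = {1, 5, 7, 14}  B3 = {1, 2, 5, 14}  B4 = {2, 5, 6, 14}  B5 = {2, 6, 12, 14}  B6 = {2, 6, 10, 12}  B7 = {6, 10, 12, 13}  B8 = {8, 10, 12, 13}  B9 = {4, 8, 10, 13}  B10 = {4, 8, 11, 13}  B11 = {4, 8, 9, 11}  B12 = {3, 4, 9, 11}
Tree: B1–B2, B2–B3, B3–B4, B4–B5, B5–B6, B6–B7, B7–B8, B8–B9, B9–B10, B10–B11, B11–B12
Every bag has size at most 4, so the width is 4 − 1 = 3 and tw(G) ≤ 3. For the lower bound: the 4 vertex sets {0,1,7}, {5}, {14}, {2,6,10,12} are disjoint, each induces a connected subgraph, and every pair is joined by at least one edge of G. Contracting each set to a single vertex therefore yields K_{4} as a minor, and since treewidth is minor-monotone, tw(G) ≥ tw(K_{4}) = 3. The upper and lower bounds meet at 3, so that is the treewidth.

3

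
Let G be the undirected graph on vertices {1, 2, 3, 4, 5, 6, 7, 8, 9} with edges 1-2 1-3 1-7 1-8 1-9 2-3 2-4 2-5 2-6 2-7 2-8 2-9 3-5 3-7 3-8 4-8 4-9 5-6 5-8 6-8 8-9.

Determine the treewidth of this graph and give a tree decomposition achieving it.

Each bag holds 4 vertices, so the decomposition has width 3, which upper-bounds the treewidth. For the lower bound, the 4 vertices {1, 2, 8, 9} are pairwise adjacent, and any tree decomposition puts a clique entirely inside one bag — forcing width ≥ 3. Hence tw(G) = 3 exactly.

Treewidth 3.
Bags: B1 = {1, 2, 3, 7}  B2 = {1, 2, 3, 8}  B3 = {2, 3, 5, 8}  B4 = {2, 5, 6, 8}  B5 = {1, 2, 8, 9}  B6 = {2, 4, 8, 9}
Tree: B1–B2, B2–B3, B3–B4, B2–B5, B5–B6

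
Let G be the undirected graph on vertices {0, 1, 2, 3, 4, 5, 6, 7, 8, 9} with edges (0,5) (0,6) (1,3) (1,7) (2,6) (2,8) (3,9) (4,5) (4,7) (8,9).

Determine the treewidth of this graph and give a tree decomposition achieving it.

Treewidth 2.
One such decomposition:
Bags: B1 = {2, 8, 9}  B2 = {2, 3, 9}  B3 = {1, 2, 3}  B4 = {1, 2, 7}  B5 = {2, 4, 7}  B6 = {2, 4, 5}  B7 = {0, 2, 5}  B8 = {0, 2, 6}
Tree: B1–B2, B2–B3, B3–B4, B4–B5, B5–B6, B6–B7, B7–B8

The largest bag has 3 vertices, giving width 2; this decomposition certifies tw(G) ≤ 2. The edges 2–8–9–3–1–7–4–5–0–6–2 form a cycle, so G is not a tree and its treewidth is at least 2. Hence tw(G) = 2 exactly.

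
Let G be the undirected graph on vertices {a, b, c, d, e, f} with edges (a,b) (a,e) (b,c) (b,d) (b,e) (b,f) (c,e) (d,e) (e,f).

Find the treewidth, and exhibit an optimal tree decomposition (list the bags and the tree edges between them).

Every bag has size at most 3, so the width is 3 − 1 = 2 and tw(G) ≤ 2. For the lower bound, the 3 vertices {b, d, e} are pairwise adjacent, and any tree decomposition puts a clique entirely inside one bag — forcing width ≥ 2. Combining the bounds, tw(G) = 2.

Treewidth 2.
One optimal decomposition is:
Bags: B1 = {a, b, e}  B2 = {b, c, e}  B3 = {b, e, f}  B4 = {b, d, e}
Tree: B1–B2, B1–B3, B1–B4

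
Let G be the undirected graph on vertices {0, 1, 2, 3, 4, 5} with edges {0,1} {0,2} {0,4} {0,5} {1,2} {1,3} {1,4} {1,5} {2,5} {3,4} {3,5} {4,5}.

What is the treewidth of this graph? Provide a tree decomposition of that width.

Every bag has size at most 4, so the width is 4 − 1 = 3 and tw(G) ≤ 3. Conversely, {0, 1, 2, 5} is a clique of size 4, and the vertices of any clique must share a bag in every tree decomposition; so some bag has ≥ 4 vertices and tw(G) ≥ 3. Hence tw(G) = 3 exactly.

Treewidth 3.
One such decomposition:
Bags: B1 = {1, 3, 4, 5}  B2 = {0, 1, 4, 5}  B3 = {0, 1, 2, 5}
Tree: B1–B2, B2–B3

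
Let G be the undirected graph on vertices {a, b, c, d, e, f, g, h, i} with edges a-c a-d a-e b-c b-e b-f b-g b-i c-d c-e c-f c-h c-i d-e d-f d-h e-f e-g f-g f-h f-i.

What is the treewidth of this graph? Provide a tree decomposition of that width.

Each bag holds 4 vertices, so the decomposition has width 3, which upper-bounds the treewidth. On the other hand G contains the 4-clique {a, c, d, e}. A clique must lie in a single bag of any decomposition, so no decomposition can have width below 3. Therefore the treewidth is 3.

Treewidth 3.
One optimal decomposition is:
Bags: B1 = {b, e, f, g}  B2 = {b, c, e, f}  B3 = {c, d, e, f}  B4 = {c, d, f, h}  B5 = {a, c, d, e}  B6 = {b, c, f, i}
Tree: B1–B2, B2–B3, B3–B4, B3–B5, B2–B6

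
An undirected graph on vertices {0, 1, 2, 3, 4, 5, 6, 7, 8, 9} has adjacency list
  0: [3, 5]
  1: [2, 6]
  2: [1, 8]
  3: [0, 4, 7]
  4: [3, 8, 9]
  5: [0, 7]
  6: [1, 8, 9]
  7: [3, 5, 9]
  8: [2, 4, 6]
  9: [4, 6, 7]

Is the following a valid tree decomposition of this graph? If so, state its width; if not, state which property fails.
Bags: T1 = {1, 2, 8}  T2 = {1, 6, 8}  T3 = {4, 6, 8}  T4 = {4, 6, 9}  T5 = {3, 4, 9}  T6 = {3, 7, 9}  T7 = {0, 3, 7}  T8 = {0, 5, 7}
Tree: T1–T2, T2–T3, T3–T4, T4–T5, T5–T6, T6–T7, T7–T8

Yes; width 2.

Every vertex of G appears in some bag (union = {0, 1, 2, 3, 4, 5, 6, 7, 8, 9}); every edge is covered by a bag; and for each vertex v the set of bags containing v is connected in the bag tree. The decomposition is therefore valid. The largest bag has 3 vertices, so the width is 2.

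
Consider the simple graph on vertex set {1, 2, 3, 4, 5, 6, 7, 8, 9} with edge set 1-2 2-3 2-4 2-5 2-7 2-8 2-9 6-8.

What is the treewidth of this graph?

A width-1 tree decomposition is:
Bags: B1 = {2, 3}  B2 = {2, 5}  B3 = {2, 4}  B4 = {2, 7}  B5 = {2, 8}  B6 = {6, 8}  B7 = {1, 2}  B8 = {2, 9}
Tree: B1–B2, B1–B3, B1–B4, B3–B5, B5–B6, B2–B7, B5–B8
Each bag holds 2 vertices, so the decomposition has width 1, which upper-bounds the treewidth. Any graph with an edge has treewidth ≥ 1, and G has the edge 2–3. The upper and lower bounds meet at 1, so that is the treewidth.

1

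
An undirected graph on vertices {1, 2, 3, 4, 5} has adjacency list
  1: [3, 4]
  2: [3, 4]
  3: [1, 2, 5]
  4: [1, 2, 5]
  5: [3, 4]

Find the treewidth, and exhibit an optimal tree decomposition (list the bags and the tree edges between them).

Every bag has size at most 3, so the width is 3 − 1 = 2 and tw(G) ≤ 2. The edges 2–4–5–3–2 form a cycle, so G is not a tree and its treewidth is at least 2. Combining the bounds, tw(G) = 2.

Treewidth 2.
Bags: B1 = {2, 3, 4}  B2 = {3, 4, 5}  B3 = {1, 3, 4}
Tree: B1–B2, B2–B3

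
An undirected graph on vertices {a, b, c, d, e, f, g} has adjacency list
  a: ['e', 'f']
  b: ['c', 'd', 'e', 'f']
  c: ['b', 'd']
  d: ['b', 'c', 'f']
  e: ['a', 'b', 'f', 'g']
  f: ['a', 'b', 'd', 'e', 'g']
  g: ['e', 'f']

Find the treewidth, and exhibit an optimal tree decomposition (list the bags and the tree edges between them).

Treewidth 2.
Bags: B1 = {b, e, f}  B2 = {b, d, f}  B3 = {e, f, g}  B4 = {b, c, d}  B5 = {a, e, f}
Tree: B1–B2, B1–B3, B2–B4, B1–B5

Every bag has size at most 3, so the width is 3 − 1 = 2 and tw(G) ≤ 2. For the lower bound, the 3 vertices {b, c, d} are pairwise adjacent, and any tree decomposition puts a clique entirely inside one bag — forcing width ≥ 2. The upper and lower bounds meet at 2, so that is the treewidth.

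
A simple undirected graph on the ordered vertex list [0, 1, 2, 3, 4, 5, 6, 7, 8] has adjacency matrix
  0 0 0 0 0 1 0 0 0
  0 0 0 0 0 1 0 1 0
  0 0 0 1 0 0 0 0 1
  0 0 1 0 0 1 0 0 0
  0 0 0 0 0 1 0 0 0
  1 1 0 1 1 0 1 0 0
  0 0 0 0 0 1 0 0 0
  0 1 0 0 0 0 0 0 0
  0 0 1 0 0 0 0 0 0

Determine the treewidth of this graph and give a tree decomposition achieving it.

Treewidth 1.
Bags: B1 = {3, 5}  B2 = {5, 6}  B3 = {1, 5}  B4 = {1, 7}  B5 = {2, 3}  B6 = {2, 8}  B7 = {0, 5}  B8 = {4, 5}
Tree: B1–B2, B2–B3, B3–B4, B1–B5, B5–B6, B2–B7, B3–B8

Every bag has size at most 2, so the width is 2 − 1 = 1 and tw(G) ≤ 1. Any graph with an edge has treewidth ≥ 1, and G has the edge 3–5. Combining the bounds, tw(G) = 1.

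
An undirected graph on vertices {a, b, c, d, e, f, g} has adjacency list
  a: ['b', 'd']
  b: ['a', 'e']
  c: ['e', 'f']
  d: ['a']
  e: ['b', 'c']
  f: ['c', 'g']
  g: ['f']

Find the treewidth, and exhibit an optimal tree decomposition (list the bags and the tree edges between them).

Treewidth 1.
One such decomposition:
Bags: B1 = {a, d}  B2 = {a, b}  B3 = {b, e}  B4 = {c, e}  B5 = {c, f}  B6 = {f, g}
Tree: B1–B2, B2–B3, B3–B4, B4–B5, B5–B6

The largest bag has 2 vertices, giving width 1; this decomposition certifies tw(G) ≤ 1. Any graph with an edge has treewidth ≥ 1, and G has the edge d–a. Therefore the treewidth is 1.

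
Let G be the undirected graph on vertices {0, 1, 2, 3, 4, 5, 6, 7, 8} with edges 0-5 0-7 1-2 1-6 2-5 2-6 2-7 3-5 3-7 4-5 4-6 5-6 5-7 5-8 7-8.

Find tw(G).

A width-2 tree decomposition is:
Bags: B1 = {2, 5, 6}  B2 = {2, 5, 7}  B3 = {3, 5, 7}  B4 = {5, 7, 8}  B5 = {4, 5, 6}  B6 = {0, 5, 7}  B7 = {1, 2, 6}
Tree: B1–B2, B2–B3, B2–B4, B1–B5, B2–B6, B1–B7
Every bag has size at most 3, so the width is 3 − 1 = 2 and tw(G) ≤ 2. Conversely, {1, 2, 6} is a clique of size 3, and the vertices of any clique must share a bag in every tree decomposition; so some bag has ≥ 3 vertices and tw(G) ≥ 2. The upper and lower bounds meet at 2, so that is the treewidth.

2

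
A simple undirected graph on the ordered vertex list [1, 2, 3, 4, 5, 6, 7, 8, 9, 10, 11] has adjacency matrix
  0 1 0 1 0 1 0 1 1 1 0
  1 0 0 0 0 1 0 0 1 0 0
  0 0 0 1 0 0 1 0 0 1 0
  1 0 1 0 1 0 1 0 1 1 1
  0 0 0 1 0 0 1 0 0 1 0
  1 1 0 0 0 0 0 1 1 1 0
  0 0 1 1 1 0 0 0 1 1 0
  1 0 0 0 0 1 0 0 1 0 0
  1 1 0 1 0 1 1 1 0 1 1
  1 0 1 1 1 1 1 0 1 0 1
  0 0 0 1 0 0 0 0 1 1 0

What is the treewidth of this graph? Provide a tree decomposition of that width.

Treewidth 3.
One optimal decomposition is:
Bags: B1 = {1, 2, 6, 9}  B2 = {1, 6, 9, 10}  B3 = {1, 4, 9, 10}  B4 = {1, 6, 8, 9}  B5 = {4, 7, 9, 10}  B6 = {3, 4, 7, 10}  B7 = {4, 5, 7, 10}  B8 = {4, 9, 10, 11}
Tree: B1–B2, B2–B3, B1–B4, B3–B5, B5–B6, B6–B7, B5–B8

Every bag has size at most 4, so the width is 4 − 1 = 3 and tw(G) ≤ 3. On the other hand G contains the 4-clique {1, 4, 9, 10}. A clique must lie in a single bag of any decomposition, so no decomposition can have width below 3. Combining the bounds, tw(G) = 3.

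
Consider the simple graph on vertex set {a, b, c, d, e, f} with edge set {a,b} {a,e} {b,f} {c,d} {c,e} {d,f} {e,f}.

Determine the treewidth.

A width-2 tree decomposition is:
Bags: B1 = {c, d, e}  B2 = {d, e, f}  B3 = {a, e, f}  B4 = {a, b, f}
Tree: B1–B2, B2–B3, B3–B4
Each bag holds 3 vertices, so the decomposition has width 2, which upper-bounds the treewidth. Since c–d–f–e–c is a cycle in G, G is not acyclic. Forests are exactly the graphs of treewidth ≤ 1, so tw(G) ≥ 2. Hence tw(G) = 2 exactly.

2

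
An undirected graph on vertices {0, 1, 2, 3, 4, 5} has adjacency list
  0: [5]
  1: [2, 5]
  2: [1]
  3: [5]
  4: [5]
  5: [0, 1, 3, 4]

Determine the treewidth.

1

A width-1 tree decomposition is:
Bags: B1 = {1, 5}  B2 = {3, 5}  B3 = {0, 5}  B4 = {4, 5}  B5 = {1, 2}
Tree: B1–B2, B1–B3, B3–B4, B1–B5
The largest bag has 2 vertices, giving width 1; this decomposition certifies tw(G) ≤ 1. Any graph with an edge has treewidth ≥ 1, and G has the edge 1–5. The upper and lower bounds meet at 1, so that is the treewidth.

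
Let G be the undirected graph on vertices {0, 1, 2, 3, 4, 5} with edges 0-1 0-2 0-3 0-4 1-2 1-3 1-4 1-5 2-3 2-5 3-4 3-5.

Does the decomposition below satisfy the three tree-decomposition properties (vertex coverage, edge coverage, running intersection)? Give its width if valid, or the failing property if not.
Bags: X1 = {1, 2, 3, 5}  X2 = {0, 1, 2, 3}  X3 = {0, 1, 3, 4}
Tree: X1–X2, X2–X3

Checking the three conditions: (i) the bags cover all of {0, 1, 2, 3, 4, 5}; (ii) for each edge, some bag contains both endpoints; (iii) the bags containing any fixed vertex form a subtree. All hold, so the decomposition is valid with width 4 − 1 = 3.

Yes; width 3.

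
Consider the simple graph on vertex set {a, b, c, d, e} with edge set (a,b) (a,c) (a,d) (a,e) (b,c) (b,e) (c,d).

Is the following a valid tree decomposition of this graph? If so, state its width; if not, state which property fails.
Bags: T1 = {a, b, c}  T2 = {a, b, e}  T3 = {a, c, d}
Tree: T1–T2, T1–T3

Checking the three conditions: (i) the bags cover all of {a, b, c, d, e}; (ii) for each edge, some bag contains both endpoints; (iii) the bags containing any fixed vertex form a subtree. All hold, so the decomposition is valid with width 3 − 1 = 2.

Yes; width 2.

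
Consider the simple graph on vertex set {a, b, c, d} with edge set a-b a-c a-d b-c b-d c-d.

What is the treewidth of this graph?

A width-3 tree decomposition is:
Bags: B1 = {a, b, c, d}
Tree: (single bag)
A single bag containing all 4 vertices is trivially a valid decomposition of width 3. On the other hand G contains the 4-clique {a, b, c, d}. A clique must lie in a single bag of any decomposition, so no decomposition can have width below 3. Hence tw(G) = 3 exactly.

3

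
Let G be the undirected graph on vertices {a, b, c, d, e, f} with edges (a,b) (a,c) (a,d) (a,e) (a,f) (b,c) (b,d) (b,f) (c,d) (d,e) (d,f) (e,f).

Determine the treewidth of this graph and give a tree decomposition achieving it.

Each bag holds 4 vertices, so the decomposition has width 3, which upper-bounds the treewidth. On the other hand G contains the 4-clique {a, b, c, d}. A clique must lie in a single bag of any decomposition, so no decomposition can have width below 3. The upper and lower bounds meet at 3, so that is the treewidth.

Treewidth 3.
Bags: B1 = {a, b, c, d}  B2 = {a, b, d, f}  B3 = {a, d, e, f}
Tree: B1–B2, B2–B3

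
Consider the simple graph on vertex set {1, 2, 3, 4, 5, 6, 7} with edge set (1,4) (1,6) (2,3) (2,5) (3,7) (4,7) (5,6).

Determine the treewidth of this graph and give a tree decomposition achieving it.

Treewidth 2.
One such decomposition:
Bags: B1 = {1, 5, 6}  B2 = {1, 4, 5}  B3 = {4, 5, 7}  B4 = {3, 5, 7}  B5 = {2, 3, 5}
Tree: B1–B2, B2–B3, B3–B4, B4–B5

Each bag holds 3 vertices, so the decomposition has width 2, which upper-bounds the treewidth. Since 5–6–1–4–7–3–2–5 is a cycle in G, G is not acyclic. Forests are exactly the graphs of treewidth ≤ 1, so tw(G) ≥ 2. Hence tw(G) = 2 exactly.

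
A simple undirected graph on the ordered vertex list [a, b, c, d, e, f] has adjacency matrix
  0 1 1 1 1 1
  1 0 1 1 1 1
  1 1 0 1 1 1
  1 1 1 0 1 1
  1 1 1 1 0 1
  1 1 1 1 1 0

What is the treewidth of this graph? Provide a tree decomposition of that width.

Treewidth 5.
One optimal decomposition is:
Bags: B1 = {a, b, c, d, e, f}
Tree: (single bag)

With just one bag of size 6, the width is 6 − 1 = 5, so tw(G) ≤ 5. Conversely, {a, b, c, d, e, f} is a clique of size 6, and the vertices of any clique must share a bag in every tree decomposition; so some bag has ≥ 6 vertices and tw(G) ≥ 5. The upper and lower bounds meet at 5, so that is the treewidth.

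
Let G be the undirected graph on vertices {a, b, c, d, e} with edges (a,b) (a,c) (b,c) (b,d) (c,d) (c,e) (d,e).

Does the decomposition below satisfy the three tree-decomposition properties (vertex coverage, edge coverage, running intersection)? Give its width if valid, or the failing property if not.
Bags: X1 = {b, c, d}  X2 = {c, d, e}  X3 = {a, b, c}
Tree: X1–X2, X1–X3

Checking the three conditions: (i) the bags cover all of {a, b, c, d, e}; (ii) for each edge, some bag contains both endpoints; (iii) the bags containing any fixed vertex form a subtree. All hold, so the decomposition is valid with width 3 − 1 = 2.

Yes; width 2.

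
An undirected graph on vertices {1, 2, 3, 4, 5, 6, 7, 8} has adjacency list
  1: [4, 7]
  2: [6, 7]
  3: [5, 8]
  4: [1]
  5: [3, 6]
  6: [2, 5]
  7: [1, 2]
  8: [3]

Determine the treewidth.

1

A width-1 tree decomposition is:
Bags: B1 = {3, 8}  B2 = {3, 5}  B3 = {5, 6}  B4 = {2, 6}  B5 = {2, 7}  B6 = {1, 7}  B7 = {1, 4}
Tree: B1–B2, B2–B3, B3–B4, B4–B5, B5–B6, B6–B7
Each bag holds 2 vertices, so the decomposition has width 1, which upper-bounds the treewidth. Any graph with an edge has treewidth ≥ 1, and G has the edge 8–3. Therefore the treewidth is 1.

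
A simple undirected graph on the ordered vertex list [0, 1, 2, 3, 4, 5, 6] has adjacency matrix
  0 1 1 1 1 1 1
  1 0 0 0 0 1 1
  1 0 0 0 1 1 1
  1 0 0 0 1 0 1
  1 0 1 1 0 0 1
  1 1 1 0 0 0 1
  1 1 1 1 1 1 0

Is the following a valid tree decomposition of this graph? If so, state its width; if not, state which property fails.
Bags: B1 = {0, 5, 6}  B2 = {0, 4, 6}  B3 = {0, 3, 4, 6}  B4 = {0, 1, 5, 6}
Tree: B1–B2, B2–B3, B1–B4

A tree decomposition must satisfy three properties: every vertex lies in some bag; for every edge, both endpoints lie together in some bag; and for every vertex, the bags containing it form a connected subtree. Here vertex 2 appears in no bag, so the decomposition is invalid.

No — vertex 2 appears in no bag.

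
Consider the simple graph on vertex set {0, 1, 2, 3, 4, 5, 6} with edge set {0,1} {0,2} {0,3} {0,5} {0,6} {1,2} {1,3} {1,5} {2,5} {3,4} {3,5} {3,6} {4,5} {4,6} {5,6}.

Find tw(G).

3

A width-3 tree decomposition is:
Bags: B1 = {0, 3, 5, 6}  B2 = {0, 1, 3, 5}  B3 = {0, 1, 2, 5}  B4 = {3, 4, 5, 6}
Tree: B1–B2, B2–B3, B1–B4
Every bag has size at most 4, so the width is 4 − 1 = 3 and tw(G) ≤ 3. Conversely, {0, 1, 2, 5} is a clique of size 4, and the vertices of any clique must share a bag in every tree decomposition; so some bag has ≥ 4 vertices and tw(G) ≥ 3. Therefore the treewidth is 3.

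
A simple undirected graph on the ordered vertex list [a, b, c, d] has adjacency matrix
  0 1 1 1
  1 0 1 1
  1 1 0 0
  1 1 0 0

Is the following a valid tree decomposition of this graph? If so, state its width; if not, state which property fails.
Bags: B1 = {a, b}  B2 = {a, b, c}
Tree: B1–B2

A tree decomposition must satisfy three properties: every vertex lies in some bag; for every edge, both endpoints lie together in some bag; and for every vertex, the bags containing it form a connected subtree. Here vertex d appears in no bag, so the decomposition is invalid.

No — vertex d appears in no bag.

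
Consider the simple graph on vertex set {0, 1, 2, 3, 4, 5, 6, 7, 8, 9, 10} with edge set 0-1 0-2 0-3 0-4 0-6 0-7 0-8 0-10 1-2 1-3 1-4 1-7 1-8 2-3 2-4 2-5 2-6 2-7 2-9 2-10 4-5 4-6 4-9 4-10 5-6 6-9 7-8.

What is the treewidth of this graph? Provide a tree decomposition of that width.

Each bag holds 4 vertices, so the decomposition has width 3, which upper-bounds the treewidth. For the lower bound, the 4 vertices {0, 1, 7, 8} are pairwise adjacent, and any tree decomposition puts a clique entirely inside one bag — forcing width ≥ 3. Hence tw(G) = 3 exactly.

Treewidth 3.
One such decomposition:
Bags: B1 = {0, 1, 2, 4}  B2 = {0, 2, 4, 6}  B3 = {2, 4, 5, 6}  B4 = {0, 2, 4, 10}  B5 = {0, 1, 2, 7}  B6 = {0, 1, 2, 3}  B7 = {2, 4, 6, 9}  B8 = {0, 1, 7, 8}
Tree: B1–B2, B2–B3, B1–B4, B1–B5, B5–B6, B3–B7, B5–B8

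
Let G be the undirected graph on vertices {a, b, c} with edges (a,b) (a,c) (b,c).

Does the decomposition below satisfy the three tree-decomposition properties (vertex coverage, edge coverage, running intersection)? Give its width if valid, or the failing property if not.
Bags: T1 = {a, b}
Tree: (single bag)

No — vertex c appears in no bag.

A tree decomposition must satisfy three properties: every vertex lies in some bag; for every edge, both endpoints lie together in some bag; and for every vertex, the bags containing it form a connected subtree. Here vertex c appears in no bag, so the decomposition is invalid.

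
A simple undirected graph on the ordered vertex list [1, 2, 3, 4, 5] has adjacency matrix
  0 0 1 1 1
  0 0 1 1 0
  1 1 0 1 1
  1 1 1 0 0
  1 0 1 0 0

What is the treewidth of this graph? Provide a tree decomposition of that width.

Every bag has size at most 3, so the width is 3 − 1 = 2 and tw(G) ≤ 2. On the other hand G contains the 3-clique {1, 3, 4}. A clique must lie in a single bag of any decomposition, so no decomposition can have width below 2. Combining the bounds, tw(G) = 2.

Treewidth 2.
Bags: B1 = {1, 3, 5}  B2 = {1, 3, 4}  B3 = {2, 3, 4}
Tree: B1–B2, B2–B3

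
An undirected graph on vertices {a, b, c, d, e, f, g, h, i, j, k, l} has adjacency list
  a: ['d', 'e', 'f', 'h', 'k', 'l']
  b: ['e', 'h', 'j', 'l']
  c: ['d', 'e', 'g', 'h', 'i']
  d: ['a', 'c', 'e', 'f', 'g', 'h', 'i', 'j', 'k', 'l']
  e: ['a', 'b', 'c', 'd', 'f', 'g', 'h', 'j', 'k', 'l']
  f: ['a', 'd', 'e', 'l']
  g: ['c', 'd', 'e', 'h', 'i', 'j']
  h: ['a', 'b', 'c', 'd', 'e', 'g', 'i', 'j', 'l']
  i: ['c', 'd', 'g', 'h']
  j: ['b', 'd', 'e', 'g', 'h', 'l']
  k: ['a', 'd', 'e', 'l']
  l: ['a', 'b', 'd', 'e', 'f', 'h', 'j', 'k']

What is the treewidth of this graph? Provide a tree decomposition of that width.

Treewidth 4.
Bags: B1 = {a, d, e, h, l}  B2 = {d, e, h, j, l}  B3 = {a, d, e, k, l}  B4 = {d, e, g, h, j}  B5 = {b, e, h, j, l}  B6 = {c, d, e, g, h}  B7 = {a, d, e, f, l}  B8 = {c, d, g, h, i}
Tree: B1–B2, B1–B3, B2–B4, B2–B5, B4–B6, B3–B7, B6–B8

Every bag has size at most 5, so the width is 5 − 1 = 4 and tw(G) ≤ 4. For the lower bound, the 5 vertices {d, e, g, h, j} are pairwise adjacent, and any tree decomposition puts a clique entirely inside one bag — forcing width ≥ 4. Hence tw(G) = 4 exactly.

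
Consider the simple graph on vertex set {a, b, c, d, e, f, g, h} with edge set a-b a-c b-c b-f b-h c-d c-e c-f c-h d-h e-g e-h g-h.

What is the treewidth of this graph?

A width-2 tree decomposition is:
Bags: B1 = {c, e, h}  B2 = {b, c, h}  B3 = {c, d, h}  B4 = {e, g, h}  B5 = {a, b, c}  B6 = {b, c, f}
Tree: B1–B2, B1–B3, B1–B4, B2–B5, B2–B6
Every bag has size at most 3, so the width is 3 − 1 = 2 and tw(G) ≤ 2. On the other hand G contains the 3-clique {e, g, h}. A clique must lie in a single bag of any decomposition, so no decomposition can have width below 2. Therefore the treewidth is 2.

2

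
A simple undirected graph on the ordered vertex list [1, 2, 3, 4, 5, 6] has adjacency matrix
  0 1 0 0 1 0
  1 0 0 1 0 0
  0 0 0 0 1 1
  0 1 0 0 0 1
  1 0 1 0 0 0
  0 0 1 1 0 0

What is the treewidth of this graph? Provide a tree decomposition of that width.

Every bag has size at most 3, so the width is 3 − 1 = 2 and tw(G) ≤ 2. Since 2–1–5–3–6–4–2 is a cycle in G, G is not acyclic. Forests are exactly the graphs of treewidth ≤ 1, so tw(G) ≥ 2. The upper and lower bounds meet at 2, so that is the treewidth.

Treewidth 2.
One such decomposition:
Bags: B1 = {1, 2, 5}  B2 = {2, 3, 5}  B3 = {2, 3, 6}  B4 = {2, 4, 6}
Tree: B1–B2, B2–B3, B3–B4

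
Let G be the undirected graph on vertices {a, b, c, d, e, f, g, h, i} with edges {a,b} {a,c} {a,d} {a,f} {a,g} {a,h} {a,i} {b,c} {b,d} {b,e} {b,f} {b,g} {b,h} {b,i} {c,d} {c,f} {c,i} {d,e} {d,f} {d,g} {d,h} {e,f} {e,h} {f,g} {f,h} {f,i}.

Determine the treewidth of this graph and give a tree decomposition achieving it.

The largest bag has 5 vertices, giving width 4; this decomposition certifies tw(G) ≤ 4. For the lower bound, the 5 vertices {b, d, e, f, h} are pairwise adjacent, and any tree decomposition puts a clique entirely inside one bag — forcing width ≥ 4. The upper and lower bounds meet at 4, so that is the treewidth.

Treewidth 4.
One such decomposition:
Bags: B1 = {a, b, c, f, i}  B2 = {a, b, c, d, f}  B3 = {a, b, d, f, h}  B4 = {b, d, e, f, h}  B5 = {a, b, d, f, g}
Tree: B1–B2, B2–B3, B3–B4, B3–B5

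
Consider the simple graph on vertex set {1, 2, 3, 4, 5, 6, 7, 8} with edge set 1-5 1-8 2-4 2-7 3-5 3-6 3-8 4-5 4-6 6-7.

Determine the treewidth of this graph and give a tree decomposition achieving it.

Treewidth 2.
One optimal decomposition is:
Bags: B1 = {2, 6, 7}  B2 = {2, 4, 6}  B3 = {3, 4, 6}  B4 = {3, 4, 5}  B5 = {3, 5, 8}  B6 = {1, 5, 8}
Tree: B1–B2, B2–B3, B3–B4, B4–B5, B5–B6

Every bag has size at most 3, so the width is 3 − 1 = 2 and tw(G) ≤ 2. The edges 7–2–4–6–7 form a cycle, so G is not a tree and its treewidth is at least 2. Therefore the treewidth is 2.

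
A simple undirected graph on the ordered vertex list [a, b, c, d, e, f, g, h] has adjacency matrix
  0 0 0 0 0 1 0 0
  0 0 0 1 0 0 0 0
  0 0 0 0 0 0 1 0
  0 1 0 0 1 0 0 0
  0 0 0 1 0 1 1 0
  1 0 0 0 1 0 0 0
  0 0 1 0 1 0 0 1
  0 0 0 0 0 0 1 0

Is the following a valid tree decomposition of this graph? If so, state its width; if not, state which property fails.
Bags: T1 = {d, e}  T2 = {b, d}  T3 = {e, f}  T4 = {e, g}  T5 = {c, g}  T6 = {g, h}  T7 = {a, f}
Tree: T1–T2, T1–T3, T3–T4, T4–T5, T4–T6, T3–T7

Yes; width 1.

Checking the three conditions: (i) the bags cover all of {a, b, c, d, e, f, g, h}; (ii) for each edge, some bag contains both endpoints; (iii) the bags containing any fixed vertex form a subtree. All hold, so the decomposition is valid with width 2 − 1 = 1.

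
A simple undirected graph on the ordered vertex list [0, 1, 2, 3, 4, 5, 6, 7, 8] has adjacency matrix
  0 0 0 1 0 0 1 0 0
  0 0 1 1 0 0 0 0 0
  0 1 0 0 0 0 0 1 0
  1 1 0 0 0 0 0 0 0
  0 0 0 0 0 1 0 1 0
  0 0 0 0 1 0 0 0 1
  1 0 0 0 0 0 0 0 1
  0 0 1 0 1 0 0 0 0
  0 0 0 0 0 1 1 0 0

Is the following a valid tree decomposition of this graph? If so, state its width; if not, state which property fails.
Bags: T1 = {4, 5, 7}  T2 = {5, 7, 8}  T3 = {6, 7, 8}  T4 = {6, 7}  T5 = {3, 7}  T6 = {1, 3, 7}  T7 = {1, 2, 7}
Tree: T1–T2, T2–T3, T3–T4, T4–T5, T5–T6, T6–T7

No — vertex 0 appears in no bag.

A tree decomposition must satisfy three properties: every vertex lies in some bag; for every edge, both endpoints lie together in some bag; and for every vertex, the bags containing it form a connected subtree. Here vertex 0 appears in no bag, so the decomposition is invalid.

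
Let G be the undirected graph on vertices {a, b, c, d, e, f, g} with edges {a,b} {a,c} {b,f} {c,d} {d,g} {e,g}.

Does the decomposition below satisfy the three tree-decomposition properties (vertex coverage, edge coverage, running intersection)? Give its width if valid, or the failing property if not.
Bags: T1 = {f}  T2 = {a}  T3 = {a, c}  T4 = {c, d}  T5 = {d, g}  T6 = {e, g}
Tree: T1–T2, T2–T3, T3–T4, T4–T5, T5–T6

A tree decomposition must satisfy three properties: every vertex lies in some bag; for every edge, both endpoints lie together in some bag; and for every vertex, the bags containing it form a connected subtree. Here vertex b appears in no bag, so the decomposition is invalid.

No — vertex b appears in no bag.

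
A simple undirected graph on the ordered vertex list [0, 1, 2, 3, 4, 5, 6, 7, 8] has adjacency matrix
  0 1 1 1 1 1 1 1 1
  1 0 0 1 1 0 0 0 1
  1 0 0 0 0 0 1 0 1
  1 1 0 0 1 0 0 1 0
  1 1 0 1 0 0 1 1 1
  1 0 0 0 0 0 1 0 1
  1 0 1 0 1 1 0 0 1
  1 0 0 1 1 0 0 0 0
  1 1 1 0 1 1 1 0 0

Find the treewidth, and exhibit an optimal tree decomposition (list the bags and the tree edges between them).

Treewidth 3.
Bags: B1 = {0, 4, 6, 8}  B2 = {0, 2, 6, 8}  B3 = {0, 1, 4, 8}  B4 = {0, 1, 3, 4}  B5 = {0, 3, 4, 7}  B6 = {0, 5, 6, 8}
Tree: B1–B2, B1–B3, B3–B4, B4–B5, B1–B6

Every bag has size at most 4, so the width is 4 − 1 = 3 and tw(G) ≤ 3. On the other hand G contains the 4-clique {0, 2, 6, 8}. A clique must lie in a single bag of any decomposition, so no decomposition can have width below 3. The upper and lower bounds meet at 3, so that is the treewidth.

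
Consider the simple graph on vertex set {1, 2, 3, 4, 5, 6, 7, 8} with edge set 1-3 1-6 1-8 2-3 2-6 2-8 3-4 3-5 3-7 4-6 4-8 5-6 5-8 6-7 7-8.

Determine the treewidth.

3

A width-3 tree decomposition is:
Bags: B1 = {3, 6, 7, 8}  B2 = {2, 3, 6, 8}  B3 = {1, 3, 6, 8}  B4 = {3, 5, 6, 8}  B5 = {3, 4, 6, 8}
Tree: B1–B2, B2–B3, B3–B4, B4–B5
Each bag holds 4 vertices, so the decomposition has width 3, which upper-bounds the treewidth. For the lower bound: the 4 vertex sets {7,8}, {2,3}, {6}, {1} are disjoint, each induces a connected subgraph, and every pair is joined by at least one edge of G. Contracting each set to a single vertex therefore yields K_{4} as a minor, and since treewidth is minor-monotone, tw(G) ≥ tw(K_{4}) = 3. Hence tw(G) = 3 exactly.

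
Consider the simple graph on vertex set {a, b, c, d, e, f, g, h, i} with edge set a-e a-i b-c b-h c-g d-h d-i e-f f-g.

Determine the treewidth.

A width-2 tree decomposition is:
Bags: B1 = {b, d, h}  B2 = {b, c, d}  B3 = {c, d, g}  B4 = {d, f, g}  B5 = {d, e, f}  B6 = {a, d, e}  B7 = {a, d, i}
Tree: B1–B2, B2–B3, B3–B4, B4–B5, B5–B6, B6–B7
Every bag has size at most 3, so the width is 3 − 1 = 2 and tw(G) ≤ 2. For the lower bound, G contains the cycle d–h–b–c–g–f–e–a–i–d, so G is not a forest; only forests have treewidth ≤ 1, hence tw(G) ≥ 2. Therefore the treewidth is 2.

2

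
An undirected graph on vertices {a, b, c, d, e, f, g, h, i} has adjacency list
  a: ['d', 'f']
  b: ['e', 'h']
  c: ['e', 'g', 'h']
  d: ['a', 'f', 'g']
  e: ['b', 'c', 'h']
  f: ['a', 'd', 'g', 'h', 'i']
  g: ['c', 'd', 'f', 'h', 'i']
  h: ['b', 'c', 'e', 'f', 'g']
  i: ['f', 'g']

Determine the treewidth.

2

A width-2 tree decomposition is:
Bags: B1 = {f, g, i}  B2 = {f, g, h}  B3 = {c, g, h}  B4 = {c, e, h}  B5 = {d, f, g}  B6 = {a, d, f}  B7 = {b, e, h}
Tree: B1–B2, B2–B3, B3–B4, B1–B5, B5–B6, B4–B7
Each bag holds 3 vertices, so the decomposition has width 2, which upper-bounds the treewidth. Conversely, {c, e, h} is a clique of size 3, and the vertices of any clique must share a bag in every tree decomposition; so some bag has ≥ 3 vertices and tw(G) ≥ 2. The upper and lower bounds meet at 2, so that is the treewidth.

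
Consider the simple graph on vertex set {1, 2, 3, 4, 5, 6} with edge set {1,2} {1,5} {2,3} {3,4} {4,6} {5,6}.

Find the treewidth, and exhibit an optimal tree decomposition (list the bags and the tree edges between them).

Treewidth 2.
One such decomposition:
Bags: B1 = {4, 5, 6}  B2 = {3, 4, 5}  B3 = {2, 3, 5}  B4 = {1, 2, 5}
Tree: B1–B2, B2–B3, B3–B4

Every bag has size at most 3, so the width is 3 − 1 = 2 and tw(G) ≤ 2. Since 5–6–4–3–2–1–5 is a cycle in G, G is not acyclic. Forests are exactly the graphs of treewidth ≤ 1, so tw(G) ≥ 2. Therefore the treewidth is 2.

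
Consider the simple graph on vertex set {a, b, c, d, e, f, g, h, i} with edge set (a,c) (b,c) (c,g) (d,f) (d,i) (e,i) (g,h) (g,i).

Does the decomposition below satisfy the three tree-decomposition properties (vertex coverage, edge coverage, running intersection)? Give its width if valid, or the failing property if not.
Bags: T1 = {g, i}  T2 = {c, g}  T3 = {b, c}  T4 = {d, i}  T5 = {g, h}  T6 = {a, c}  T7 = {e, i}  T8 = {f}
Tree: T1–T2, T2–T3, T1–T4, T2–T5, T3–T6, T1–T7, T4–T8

No — edge (d,f) lies in no bag.

A tree decomposition must satisfy three properties: every vertex lies in some bag; for every edge, both endpoints lie together in some bag; and for every vertex, the bags containing it form a connected subtree. Here edge (d,f) lies in no bag, so the decomposition is invalid.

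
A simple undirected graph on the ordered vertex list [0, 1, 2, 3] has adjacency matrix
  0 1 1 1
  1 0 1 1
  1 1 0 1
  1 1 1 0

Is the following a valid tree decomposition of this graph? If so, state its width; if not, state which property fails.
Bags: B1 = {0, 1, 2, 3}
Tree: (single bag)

Vertex coverage: the bags together contain {0, 1, 2, 3}, the full vertex set. Edge coverage: each edge of G has both endpoints in at least one bag. Running intersection: for every vertex, the bags containing it form a connected subtree. All three properties hold, so this is a valid tree decomposition of width max|bag| − 1 = 3, and hence tw(G) ≤ 3.

Yes; width 3.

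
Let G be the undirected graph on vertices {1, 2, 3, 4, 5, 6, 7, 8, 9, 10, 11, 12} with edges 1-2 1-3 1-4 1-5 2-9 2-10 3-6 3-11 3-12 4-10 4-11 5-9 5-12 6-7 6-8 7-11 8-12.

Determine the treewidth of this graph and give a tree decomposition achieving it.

Every bag has size at most 4, so the width is 4 − 1 = 3 and tw(G) ≤ 3. For the lower bound: the 4 vertex sets {6,7,8}, {11}, {3}, {1,4,5,12} are disjoint, each induces a connected subgraph, and every pair is joined by at least one edge of G. Contracting each set to a single vertex therefore yields K_{4} as a minor, and since treewidth is minor-monotone, tw(G) ≥ tw(K_{4}) = 3. Therefore the treewidth is 3.

Treewidth 3.
One optimal decomposition is:
Bags: B1 = {6, 7, 8, 11}  B2 = {3, 6, 8, 11}  B3 = {3, 8, 11, 12}  B4 = {3, 4, 11, 12}  B5 = {1, 3, 4, 12}  B6 = {1, 4, 5, 12}  B7 = {1, 4, 5, 10}  B8 = {1, 2, 5, 10}  B9 = {2, 5, 9, 10}
Tree: B1–B2, B2–B3, B3–B4, B4–B5, B5–B6, B6–B7, B7–B8, B8–B9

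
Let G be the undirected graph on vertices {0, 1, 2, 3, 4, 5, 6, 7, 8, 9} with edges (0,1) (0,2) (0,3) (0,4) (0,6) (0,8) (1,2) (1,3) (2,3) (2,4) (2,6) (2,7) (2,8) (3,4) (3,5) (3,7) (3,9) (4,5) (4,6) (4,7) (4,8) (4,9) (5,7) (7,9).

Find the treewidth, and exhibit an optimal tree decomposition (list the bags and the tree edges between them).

Every bag has size at most 4, so the width is 4 − 1 = 3 and tw(G) ≤ 3. Conversely, {0, 1, 2, 3} is a clique of size 4, and the vertices of any clique must share a bag in every tree decomposition; so some bag has ≥ 4 vertices and tw(G) ≥ 3. The upper and lower bounds meet at 3, so that is the treewidth.

Treewidth 3.
One optimal decomposition is:
Bags: B1 = {2, 3, 4, 7}  B2 = {0, 2, 3, 4}  B3 = {0, 2, 4, 8}  B4 = {3, 4, 7, 9}  B5 = {3, 4, 5, 7}  B6 = {0, 1, 2, 3}  B7 = {0, 2, 4, 6}
Tree: B1–B2, B2–B3, B1–B4, B4–B5, B2–B6, B3–B7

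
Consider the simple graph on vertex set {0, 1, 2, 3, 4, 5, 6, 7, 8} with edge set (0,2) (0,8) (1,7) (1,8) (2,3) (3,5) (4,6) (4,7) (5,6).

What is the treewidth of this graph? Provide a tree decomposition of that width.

Each bag holds 3 vertices, so the decomposition has width 2, which upper-bounds the treewidth. Since 3–2–0–8–1–7–4–6–5–3 is a cycle in G, G is not acyclic. Forests are exactly the graphs of treewidth ≤ 1, so tw(G) ≥ 2. The upper and lower bounds meet at 2, so that is the treewidth.

Treewidth 2.
Bags: B1 = {0, 2, 3}  B2 = {0, 3, 8}  B3 = {1, 3, 8}  B4 = {1, 3, 7}  B5 = {3, 4, 7}  B6 = {3, 4, 6}  B7 = {3, 5, 6}
Tree: B1–B2, B2–B3, B3–B4, B4–B5, B5–B6, B6–B7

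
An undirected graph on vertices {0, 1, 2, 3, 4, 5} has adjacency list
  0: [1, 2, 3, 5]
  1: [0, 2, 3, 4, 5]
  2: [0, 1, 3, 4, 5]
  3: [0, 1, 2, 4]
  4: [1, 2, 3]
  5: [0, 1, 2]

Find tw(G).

A width-3 tree decomposition is:
Bags: B1 = {0, 1, 2, 3}  B2 = {0, 1, 2, 5}  B3 = {1, 2, 3, 4}
Tree: B1–B2, B1–B3
Each bag holds 4 vertices, so the decomposition has width 3, which upper-bounds the treewidth. Conversely, {0, 1, 2, 3} is a clique of size 4, and the vertices of any clique must share a bag in every tree decomposition; so some bag has ≥ 4 vertices and tw(G) ≥ 3. Hence tw(G) = 3 exactly.

3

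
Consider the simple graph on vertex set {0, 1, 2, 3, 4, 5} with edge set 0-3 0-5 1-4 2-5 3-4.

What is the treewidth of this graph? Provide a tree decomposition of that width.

Treewidth 1.
One optimal decomposition is:
Bags: B1 = {2, 5}  B2 = {0, 5}  B3 = {0, 3}  B4 = {3, 4}  B5 = {1, 4}
Tree: B1–B2, B2–B3, B3–B4, B4–B5

Every bag has size at most 2, so the width is 2 − 1 = 1 and tw(G) ≤ 1. Since G has at least one edge (e.g. 2–5), it is not an edgeless graph, so tw(G) ≥ 1. Combining the bounds, tw(G) = 1.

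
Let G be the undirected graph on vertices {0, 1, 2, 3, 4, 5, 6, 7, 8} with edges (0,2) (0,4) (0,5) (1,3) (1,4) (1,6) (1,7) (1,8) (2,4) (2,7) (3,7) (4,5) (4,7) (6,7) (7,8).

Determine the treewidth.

2

A width-2 tree decomposition is:
Bags: B1 = {0, 2, 4}  B2 = {2, 4, 7}  B3 = {1, 4, 7}  B4 = {1, 7, 8}  B5 = {1, 3, 7}  B6 = {1, 6, 7}  B7 = {0, 4, 5}
Tree: B1–B2, B2–B3, B3–B4, B4–B5, B3–B6, B1–B7
The largest bag has 3 vertices, giving width 2; this decomposition certifies tw(G) ≤ 2. For the lower bound, the 3 vertices {0, 2, 4} are pairwise adjacent, and any tree decomposition puts a clique entirely inside one bag — forcing width ≥ 2. Hence tw(G) = 2 exactly.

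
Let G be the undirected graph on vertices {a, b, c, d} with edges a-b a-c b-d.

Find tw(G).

1

A width-1 tree decomposition is:
Bags: B1 = {b, d}  B2 = {a, b}  B3 = {a, c}
Tree: B1–B2, B2–B3
The largest bag has 2 vertices, giving width 1; this decomposition certifies tw(G) ≤ 1. Any graph with an edge has treewidth ≥ 1, and G has the edge d–b. Therefore the treewidth is 1.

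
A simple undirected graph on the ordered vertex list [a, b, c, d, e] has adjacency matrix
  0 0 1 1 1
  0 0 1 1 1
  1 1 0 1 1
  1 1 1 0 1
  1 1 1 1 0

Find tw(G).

3

A width-3 tree decomposition is:
Bags: B1 = {a, c, d, e}  B2 = {b, c, d, e}
Tree: B1–B2
Every bag has size at most 4, so the width is 4 − 1 = 3 and tw(G) ≤ 3. Conversely, {a, c, d, e} is a clique of size 4, and the vertices of any clique must share a bag in every tree decomposition; so some bag has ≥ 4 vertices and tw(G) ≥ 3. Combining the bounds, tw(G) = 3.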